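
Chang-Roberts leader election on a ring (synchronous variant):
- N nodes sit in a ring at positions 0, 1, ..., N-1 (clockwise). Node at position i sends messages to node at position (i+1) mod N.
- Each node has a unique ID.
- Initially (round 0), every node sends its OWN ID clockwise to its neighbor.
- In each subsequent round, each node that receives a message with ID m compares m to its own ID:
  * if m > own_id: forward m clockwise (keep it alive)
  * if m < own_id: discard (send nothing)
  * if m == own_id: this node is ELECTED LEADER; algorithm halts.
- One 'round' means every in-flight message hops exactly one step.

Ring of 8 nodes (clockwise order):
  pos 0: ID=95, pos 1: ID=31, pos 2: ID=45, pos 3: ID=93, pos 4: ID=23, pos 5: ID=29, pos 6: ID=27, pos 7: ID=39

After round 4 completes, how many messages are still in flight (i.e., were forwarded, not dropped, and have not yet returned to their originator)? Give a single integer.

Answer: 2

Derivation:
Round 1: pos1(id31) recv 95: fwd; pos2(id45) recv 31: drop; pos3(id93) recv 45: drop; pos4(id23) recv 93: fwd; pos5(id29) recv 23: drop; pos6(id27) recv 29: fwd; pos7(id39) recv 27: drop; pos0(id95) recv 39: drop
Round 2: pos2(id45) recv 95: fwd; pos5(id29) recv 93: fwd; pos7(id39) recv 29: drop
Round 3: pos3(id93) recv 95: fwd; pos6(id27) recv 93: fwd
Round 4: pos4(id23) recv 95: fwd; pos7(id39) recv 93: fwd
After round 4: 2 messages still in flight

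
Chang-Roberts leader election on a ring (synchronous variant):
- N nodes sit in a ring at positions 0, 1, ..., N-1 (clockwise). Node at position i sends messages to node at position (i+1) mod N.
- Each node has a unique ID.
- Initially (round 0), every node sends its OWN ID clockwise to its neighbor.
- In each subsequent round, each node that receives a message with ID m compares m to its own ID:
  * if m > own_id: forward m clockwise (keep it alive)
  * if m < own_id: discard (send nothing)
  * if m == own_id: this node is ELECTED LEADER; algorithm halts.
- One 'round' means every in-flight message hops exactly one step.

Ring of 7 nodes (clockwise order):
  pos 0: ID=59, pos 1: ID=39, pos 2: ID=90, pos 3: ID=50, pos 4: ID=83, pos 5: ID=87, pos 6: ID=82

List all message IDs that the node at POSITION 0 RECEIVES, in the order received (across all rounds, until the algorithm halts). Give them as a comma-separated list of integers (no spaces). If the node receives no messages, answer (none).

Round 1: pos1(id39) recv 59: fwd; pos2(id90) recv 39: drop; pos3(id50) recv 90: fwd; pos4(id83) recv 50: drop; pos5(id87) recv 83: drop; pos6(id82) recv 87: fwd; pos0(id59) recv 82: fwd
Round 2: pos2(id90) recv 59: drop; pos4(id83) recv 90: fwd; pos0(id59) recv 87: fwd; pos1(id39) recv 82: fwd
Round 3: pos5(id87) recv 90: fwd; pos1(id39) recv 87: fwd; pos2(id90) recv 82: drop
Round 4: pos6(id82) recv 90: fwd; pos2(id90) recv 87: drop
Round 5: pos0(id59) recv 90: fwd
Round 6: pos1(id39) recv 90: fwd
Round 7: pos2(id90) recv 90: ELECTED

Answer: 82,87,90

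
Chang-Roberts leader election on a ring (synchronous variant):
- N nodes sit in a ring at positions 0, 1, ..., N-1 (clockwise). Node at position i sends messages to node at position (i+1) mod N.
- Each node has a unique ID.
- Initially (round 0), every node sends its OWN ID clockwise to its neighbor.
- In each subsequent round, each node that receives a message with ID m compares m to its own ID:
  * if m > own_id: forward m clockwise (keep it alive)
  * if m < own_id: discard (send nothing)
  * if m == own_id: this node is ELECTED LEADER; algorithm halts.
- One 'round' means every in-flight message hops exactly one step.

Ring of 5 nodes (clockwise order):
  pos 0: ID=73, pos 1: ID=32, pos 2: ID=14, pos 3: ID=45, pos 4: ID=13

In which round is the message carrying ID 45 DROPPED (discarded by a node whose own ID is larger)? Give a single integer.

Round 1: pos1(id32) recv 73: fwd; pos2(id14) recv 32: fwd; pos3(id45) recv 14: drop; pos4(id13) recv 45: fwd; pos0(id73) recv 13: drop
Round 2: pos2(id14) recv 73: fwd; pos3(id45) recv 32: drop; pos0(id73) recv 45: drop
Round 3: pos3(id45) recv 73: fwd
Round 4: pos4(id13) recv 73: fwd
Round 5: pos0(id73) recv 73: ELECTED
Message ID 45 originates at pos 3; dropped at pos 0 in round 2

Answer: 2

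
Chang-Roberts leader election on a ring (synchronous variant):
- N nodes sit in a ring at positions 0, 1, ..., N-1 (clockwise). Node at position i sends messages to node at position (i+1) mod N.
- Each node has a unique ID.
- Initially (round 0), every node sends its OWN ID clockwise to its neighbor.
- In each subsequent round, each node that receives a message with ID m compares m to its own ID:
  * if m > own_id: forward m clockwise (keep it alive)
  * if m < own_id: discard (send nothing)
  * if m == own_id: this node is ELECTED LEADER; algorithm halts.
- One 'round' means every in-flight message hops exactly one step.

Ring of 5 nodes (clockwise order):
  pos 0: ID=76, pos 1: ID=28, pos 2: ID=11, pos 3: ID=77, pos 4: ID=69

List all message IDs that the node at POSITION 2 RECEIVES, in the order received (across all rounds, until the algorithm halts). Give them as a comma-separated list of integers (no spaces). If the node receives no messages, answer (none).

Answer: 28,76,77

Derivation:
Round 1: pos1(id28) recv 76: fwd; pos2(id11) recv 28: fwd; pos3(id77) recv 11: drop; pos4(id69) recv 77: fwd; pos0(id76) recv 69: drop
Round 2: pos2(id11) recv 76: fwd; pos3(id77) recv 28: drop; pos0(id76) recv 77: fwd
Round 3: pos3(id77) recv 76: drop; pos1(id28) recv 77: fwd
Round 4: pos2(id11) recv 77: fwd
Round 5: pos3(id77) recv 77: ELECTED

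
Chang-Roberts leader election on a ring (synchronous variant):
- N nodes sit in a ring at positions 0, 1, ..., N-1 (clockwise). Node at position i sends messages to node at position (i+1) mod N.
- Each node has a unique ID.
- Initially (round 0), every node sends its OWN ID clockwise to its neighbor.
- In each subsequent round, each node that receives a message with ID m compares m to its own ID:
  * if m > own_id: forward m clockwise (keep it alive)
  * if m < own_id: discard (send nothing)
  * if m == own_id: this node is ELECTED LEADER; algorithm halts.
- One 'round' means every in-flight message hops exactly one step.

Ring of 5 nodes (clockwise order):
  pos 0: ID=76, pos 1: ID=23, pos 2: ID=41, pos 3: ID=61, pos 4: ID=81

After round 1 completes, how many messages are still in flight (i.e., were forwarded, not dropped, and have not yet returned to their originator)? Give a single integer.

Answer: 2

Derivation:
Round 1: pos1(id23) recv 76: fwd; pos2(id41) recv 23: drop; pos3(id61) recv 41: drop; pos4(id81) recv 61: drop; pos0(id76) recv 81: fwd
After round 1: 2 messages still in flight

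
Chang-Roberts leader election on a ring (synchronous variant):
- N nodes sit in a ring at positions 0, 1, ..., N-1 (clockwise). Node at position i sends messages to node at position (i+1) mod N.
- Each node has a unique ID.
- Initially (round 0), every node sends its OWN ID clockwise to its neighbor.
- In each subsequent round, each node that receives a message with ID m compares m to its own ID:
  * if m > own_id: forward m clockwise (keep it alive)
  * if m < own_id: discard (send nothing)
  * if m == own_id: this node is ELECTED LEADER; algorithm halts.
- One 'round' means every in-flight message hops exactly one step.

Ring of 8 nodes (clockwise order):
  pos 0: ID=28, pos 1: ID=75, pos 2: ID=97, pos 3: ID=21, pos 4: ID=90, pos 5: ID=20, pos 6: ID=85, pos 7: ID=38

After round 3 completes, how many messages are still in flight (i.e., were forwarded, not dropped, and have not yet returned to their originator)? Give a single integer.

Answer: 3

Derivation:
Round 1: pos1(id75) recv 28: drop; pos2(id97) recv 75: drop; pos3(id21) recv 97: fwd; pos4(id90) recv 21: drop; pos5(id20) recv 90: fwd; pos6(id85) recv 20: drop; pos7(id38) recv 85: fwd; pos0(id28) recv 38: fwd
Round 2: pos4(id90) recv 97: fwd; pos6(id85) recv 90: fwd; pos0(id28) recv 85: fwd; pos1(id75) recv 38: drop
Round 3: pos5(id20) recv 97: fwd; pos7(id38) recv 90: fwd; pos1(id75) recv 85: fwd
After round 3: 3 messages still in flight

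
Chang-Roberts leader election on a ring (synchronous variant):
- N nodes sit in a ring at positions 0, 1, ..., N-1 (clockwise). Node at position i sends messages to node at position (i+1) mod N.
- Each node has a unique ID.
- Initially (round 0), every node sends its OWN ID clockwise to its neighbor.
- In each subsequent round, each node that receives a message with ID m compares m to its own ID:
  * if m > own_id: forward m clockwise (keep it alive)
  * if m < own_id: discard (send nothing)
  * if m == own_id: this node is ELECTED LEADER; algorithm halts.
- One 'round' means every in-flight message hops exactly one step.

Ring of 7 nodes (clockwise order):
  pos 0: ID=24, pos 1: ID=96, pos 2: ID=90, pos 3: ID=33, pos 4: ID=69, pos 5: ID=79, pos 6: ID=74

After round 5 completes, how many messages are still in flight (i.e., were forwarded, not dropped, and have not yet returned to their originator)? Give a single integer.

Round 1: pos1(id96) recv 24: drop; pos2(id90) recv 96: fwd; pos3(id33) recv 90: fwd; pos4(id69) recv 33: drop; pos5(id79) recv 69: drop; pos6(id74) recv 79: fwd; pos0(id24) recv 74: fwd
Round 2: pos3(id33) recv 96: fwd; pos4(id69) recv 90: fwd; pos0(id24) recv 79: fwd; pos1(id96) recv 74: drop
Round 3: pos4(id69) recv 96: fwd; pos5(id79) recv 90: fwd; pos1(id96) recv 79: drop
Round 4: pos5(id79) recv 96: fwd; pos6(id74) recv 90: fwd
Round 5: pos6(id74) recv 96: fwd; pos0(id24) recv 90: fwd
After round 5: 2 messages still in flight

Answer: 2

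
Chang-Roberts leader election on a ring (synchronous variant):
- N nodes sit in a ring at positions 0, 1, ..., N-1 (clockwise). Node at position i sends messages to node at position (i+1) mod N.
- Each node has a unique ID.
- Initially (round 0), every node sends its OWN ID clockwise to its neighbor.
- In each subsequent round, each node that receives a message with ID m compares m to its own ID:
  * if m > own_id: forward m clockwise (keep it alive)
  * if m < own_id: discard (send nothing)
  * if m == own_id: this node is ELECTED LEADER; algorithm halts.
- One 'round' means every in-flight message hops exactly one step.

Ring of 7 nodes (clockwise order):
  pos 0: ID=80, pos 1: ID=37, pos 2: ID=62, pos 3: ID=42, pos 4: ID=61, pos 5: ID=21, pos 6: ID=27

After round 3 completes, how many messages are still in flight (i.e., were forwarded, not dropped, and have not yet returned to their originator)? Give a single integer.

Answer: 2

Derivation:
Round 1: pos1(id37) recv 80: fwd; pos2(id62) recv 37: drop; pos3(id42) recv 62: fwd; pos4(id61) recv 42: drop; pos5(id21) recv 61: fwd; pos6(id27) recv 21: drop; pos0(id80) recv 27: drop
Round 2: pos2(id62) recv 80: fwd; pos4(id61) recv 62: fwd; pos6(id27) recv 61: fwd
Round 3: pos3(id42) recv 80: fwd; pos5(id21) recv 62: fwd; pos0(id80) recv 61: drop
After round 3: 2 messages still in flight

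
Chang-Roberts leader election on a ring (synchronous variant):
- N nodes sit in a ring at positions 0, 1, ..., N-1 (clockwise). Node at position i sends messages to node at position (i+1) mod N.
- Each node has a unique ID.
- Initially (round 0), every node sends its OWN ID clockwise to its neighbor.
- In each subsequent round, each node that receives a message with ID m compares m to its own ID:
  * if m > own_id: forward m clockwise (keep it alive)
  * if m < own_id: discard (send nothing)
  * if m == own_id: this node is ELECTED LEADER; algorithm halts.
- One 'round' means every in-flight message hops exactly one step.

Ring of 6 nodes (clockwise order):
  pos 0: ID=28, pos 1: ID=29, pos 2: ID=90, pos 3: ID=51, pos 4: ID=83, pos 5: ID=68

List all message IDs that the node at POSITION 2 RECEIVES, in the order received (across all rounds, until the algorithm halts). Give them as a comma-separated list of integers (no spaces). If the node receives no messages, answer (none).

Answer: 29,68,83,90

Derivation:
Round 1: pos1(id29) recv 28: drop; pos2(id90) recv 29: drop; pos3(id51) recv 90: fwd; pos4(id83) recv 51: drop; pos5(id68) recv 83: fwd; pos0(id28) recv 68: fwd
Round 2: pos4(id83) recv 90: fwd; pos0(id28) recv 83: fwd; pos1(id29) recv 68: fwd
Round 3: pos5(id68) recv 90: fwd; pos1(id29) recv 83: fwd; pos2(id90) recv 68: drop
Round 4: pos0(id28) recv 90: fwd; pos2(id90) recv 83: drop
Round 5: pos1(id29) recv 90: fwd
Round 6: pos2(id90) recv 90: ELECTED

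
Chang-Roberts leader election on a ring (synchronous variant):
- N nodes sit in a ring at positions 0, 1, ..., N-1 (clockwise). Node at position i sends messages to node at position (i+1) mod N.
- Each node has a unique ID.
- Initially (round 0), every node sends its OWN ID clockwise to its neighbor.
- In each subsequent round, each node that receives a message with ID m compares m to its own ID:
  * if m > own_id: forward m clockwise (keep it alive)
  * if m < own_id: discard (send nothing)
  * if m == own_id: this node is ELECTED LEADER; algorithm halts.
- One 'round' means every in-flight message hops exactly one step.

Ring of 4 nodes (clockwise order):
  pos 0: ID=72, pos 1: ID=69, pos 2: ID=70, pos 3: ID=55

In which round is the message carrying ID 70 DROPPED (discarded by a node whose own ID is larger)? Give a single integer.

Answer: 2

Derivation:
Round 1: pos1(id69) recv 72: fwd; pos2(id70) recv 69: drop; pos3(id55) recv 70: fwd; pos0(id72) recv 55: drop
Round 2: pos2(id70) recv 72: fwd; pos0(id72) recv 70: drop
Round 3: pos3(id55) recv 72: fwd
Round 4: pos0(id72) recv 72: ELECTED
Message ID 70 originates at pos 2; dropped at pos 0 in round 2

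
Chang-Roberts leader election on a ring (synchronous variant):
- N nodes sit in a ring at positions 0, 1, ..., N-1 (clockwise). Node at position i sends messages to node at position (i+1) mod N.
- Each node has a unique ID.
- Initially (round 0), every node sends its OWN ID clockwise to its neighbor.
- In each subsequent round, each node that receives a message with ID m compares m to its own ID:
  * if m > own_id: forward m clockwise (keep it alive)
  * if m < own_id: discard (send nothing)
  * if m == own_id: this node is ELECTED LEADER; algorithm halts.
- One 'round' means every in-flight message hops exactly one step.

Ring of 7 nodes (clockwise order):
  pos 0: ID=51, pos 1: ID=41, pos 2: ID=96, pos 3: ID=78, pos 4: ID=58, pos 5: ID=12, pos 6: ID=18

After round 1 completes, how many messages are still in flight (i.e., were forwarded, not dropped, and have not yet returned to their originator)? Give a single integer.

Round 1: pos1(id41) recv 51: fwd; pos2(id96) recv 41: drop; pos3(id78) recv 96: fwd; pos4(id58) recv 78: fwd; pos5(id12) recv 58: fwd; pos6(id18) recv 12: drop; pos0(id51) recv 18: drop
After round 1: 4 messages still in flight

Answer: 4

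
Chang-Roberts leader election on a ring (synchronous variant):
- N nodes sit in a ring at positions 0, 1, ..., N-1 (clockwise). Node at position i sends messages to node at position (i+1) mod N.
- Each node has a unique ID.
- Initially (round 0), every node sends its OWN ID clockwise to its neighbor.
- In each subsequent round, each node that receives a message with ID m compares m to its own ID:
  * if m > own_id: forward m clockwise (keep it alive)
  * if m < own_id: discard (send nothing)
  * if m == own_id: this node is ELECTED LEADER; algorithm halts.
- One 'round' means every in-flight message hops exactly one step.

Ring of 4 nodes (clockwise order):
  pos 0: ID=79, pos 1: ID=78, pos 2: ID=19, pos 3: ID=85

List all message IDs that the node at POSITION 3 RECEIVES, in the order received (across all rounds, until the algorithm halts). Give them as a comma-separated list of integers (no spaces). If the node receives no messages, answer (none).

Answer: 19,78,79,85

Derivation:
Round 1: pos1(id78) recv 79: fwd; pos2(id19) recv 78: fwd; pos3(id85) recv 19: drop; pos0(id79) recv 85: fwd
Round 2: pos2(id19) recv 79: fwd; pos3(id85) recv 78: drop; pos1(id78) recv 85: fwd
Round 3: pos3(id85) recv 79: drop; pos2(id19) recv 85: fwd
Round 4: pos3(id85) recv 85: ELECTED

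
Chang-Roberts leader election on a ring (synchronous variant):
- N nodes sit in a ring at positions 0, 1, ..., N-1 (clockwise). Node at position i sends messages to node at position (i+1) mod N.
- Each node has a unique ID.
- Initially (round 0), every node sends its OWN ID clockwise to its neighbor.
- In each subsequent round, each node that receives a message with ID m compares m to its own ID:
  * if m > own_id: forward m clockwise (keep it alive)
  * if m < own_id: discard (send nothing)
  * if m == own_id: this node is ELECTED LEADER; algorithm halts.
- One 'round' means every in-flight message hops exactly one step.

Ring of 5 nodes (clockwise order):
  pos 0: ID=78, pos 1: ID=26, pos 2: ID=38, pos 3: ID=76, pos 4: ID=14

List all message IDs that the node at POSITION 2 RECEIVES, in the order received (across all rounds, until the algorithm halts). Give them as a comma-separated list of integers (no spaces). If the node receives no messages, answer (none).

Answer: 26,78

Derivation:
Round 1: pos1(id26) recv 78: fwd; pos2(id38) recv 26: drop; pos3(id76) recv 38: drop; pos4(id14) recv 76: fwd; pos0(id78) recv 14: drop
Round 2: pos2(id38) recv 78: fwd; pos0(id78) recv 76: drop
Round 3: pos3(id76) recv 78: fwd
Round 4: pos4(id14) recv 78: fwd
Round 5: pos0(id78) recv 78: ELECTED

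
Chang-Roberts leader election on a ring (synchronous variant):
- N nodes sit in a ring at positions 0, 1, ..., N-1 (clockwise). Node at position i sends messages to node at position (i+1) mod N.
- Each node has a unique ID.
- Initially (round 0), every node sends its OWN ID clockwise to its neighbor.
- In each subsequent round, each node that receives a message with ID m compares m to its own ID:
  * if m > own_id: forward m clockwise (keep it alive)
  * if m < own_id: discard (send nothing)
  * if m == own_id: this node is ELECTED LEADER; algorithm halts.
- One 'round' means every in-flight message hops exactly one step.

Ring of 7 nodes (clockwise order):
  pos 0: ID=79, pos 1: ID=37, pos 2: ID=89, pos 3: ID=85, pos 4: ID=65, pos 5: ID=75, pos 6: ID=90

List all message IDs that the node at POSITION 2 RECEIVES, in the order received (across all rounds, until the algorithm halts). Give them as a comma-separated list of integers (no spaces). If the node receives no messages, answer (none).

Round 1: pos1(id37) recv 79: fwd; pos2(id89) recv 37: drop; pos3(id85) recv 89: fwd; pos4(id65) recv 85: fwd; pos5(id75) recv 65: drop; pos6(id90) recv 75: drop; pos0(id79) recv 90: fwd
Round 2: pos2(id89) recv 79: drop; pos4(id65) recv 89: fwd; pos5(id75) recv 85: fwd; pos1(id37) recv 90: fwd
Round 3: pos5(id75) recv 89: fwd; pos6(id90) recv 85: drop; pos2(id89) recv 90: fwd
Round 4: pos6(id90) recv 89: drop; pos3(id85) recv 90: fwd
Round 5: pos4(id65) recv 90: fwd
Round 6: pos5(id75) recv 90: fwd
Round 7: pos6(id90) recv 90: ELECTED

Answer: 37,79,90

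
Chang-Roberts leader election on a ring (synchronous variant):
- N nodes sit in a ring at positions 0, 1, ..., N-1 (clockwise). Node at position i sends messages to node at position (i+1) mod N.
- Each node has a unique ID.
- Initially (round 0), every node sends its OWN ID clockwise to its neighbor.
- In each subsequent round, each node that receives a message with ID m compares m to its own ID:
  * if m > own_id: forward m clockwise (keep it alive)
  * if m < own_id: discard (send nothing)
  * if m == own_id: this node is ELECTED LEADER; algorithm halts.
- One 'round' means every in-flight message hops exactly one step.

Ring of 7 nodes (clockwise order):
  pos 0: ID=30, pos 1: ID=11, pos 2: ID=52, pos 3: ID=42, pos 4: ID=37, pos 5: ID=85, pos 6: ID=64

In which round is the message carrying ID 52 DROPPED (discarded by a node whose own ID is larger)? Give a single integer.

Answer: 3

Derivation:
Round 1: pos1(id11) recv 30: fwd; pos2(id52) recv 11: drop; pos3(id42) recv 52: fwd; pos4(id37) recv 42: fwd; pos5(id85) recv 37: drop; pos6(id64) recv 85: fwd; pos0(id30) recv 64: fwd
Round 2: pos2(id52) recv 30: drop; pos4(id37) recv 52: fwd; pos5(id85) recv 42: drop; pos0(id30) recv 85: fwd; pos1(id11) recv 64: fwd
Round 3: pos5(id85) recv 52: drop; pos1(id11) recv 85: fwd; pos2(id52) recv 64: fwd
Round 4: pos2(id52) recv 85: fwd; pos3(id42) recv 64: fwd
Round 5: pos3(id42) recv 85: fwd; pos4(id37) recv 64: fwd
Round 6: pos4(id37) recv 85: fwd; pos5(id85) recv 64: drop
Round 7: pos5(id85) recv 85: ELECTED
Message ID 52 originates at pos 2; dropped at pos 5 in round 3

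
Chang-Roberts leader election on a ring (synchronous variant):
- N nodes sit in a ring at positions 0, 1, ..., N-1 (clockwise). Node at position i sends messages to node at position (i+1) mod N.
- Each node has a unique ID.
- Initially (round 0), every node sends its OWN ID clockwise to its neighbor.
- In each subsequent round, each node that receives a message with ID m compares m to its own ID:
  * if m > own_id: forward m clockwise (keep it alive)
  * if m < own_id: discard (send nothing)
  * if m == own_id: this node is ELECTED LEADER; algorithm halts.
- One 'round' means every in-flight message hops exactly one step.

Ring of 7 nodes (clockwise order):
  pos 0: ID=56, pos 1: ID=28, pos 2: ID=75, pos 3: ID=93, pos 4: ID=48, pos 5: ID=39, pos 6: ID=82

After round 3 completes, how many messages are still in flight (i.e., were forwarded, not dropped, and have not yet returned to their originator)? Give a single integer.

Answer: 2

Derivation:
Round 1: pos1(id28) recv 56: fwd; pos2(id75) recv 28: drop; pos3(id93) recv 75: drop; pos4(id48) recv 93: fwd; pos5(id39) recv 48: fwd; pos6(id82) recv 39: drop; pos0(id56) recv 82: fwd
Round 2: pos2(id75) recv 56: drop; pos5(id39) recv 93: fwd; pos6(id82) recv 48: drop; pos1(id28) recv 82: fwd
Round 3: pos6(id82) recv 93: fwd; pos2(id75) recv 82: fwd
After round 3: 2 messages still in flight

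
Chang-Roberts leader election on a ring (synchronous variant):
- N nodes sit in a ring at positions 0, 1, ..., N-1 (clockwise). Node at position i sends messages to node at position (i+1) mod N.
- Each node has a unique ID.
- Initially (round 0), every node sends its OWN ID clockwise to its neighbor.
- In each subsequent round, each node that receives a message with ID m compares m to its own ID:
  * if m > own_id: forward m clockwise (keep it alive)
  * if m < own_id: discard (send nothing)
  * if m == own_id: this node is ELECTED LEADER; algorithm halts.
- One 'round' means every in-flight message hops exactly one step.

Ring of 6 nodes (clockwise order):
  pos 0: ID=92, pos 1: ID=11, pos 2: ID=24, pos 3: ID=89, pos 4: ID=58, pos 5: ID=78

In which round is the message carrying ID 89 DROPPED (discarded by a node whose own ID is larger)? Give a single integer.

Answer: 3

Derivation:
Round 1: pos1(id11) recv 92: fwd; pos2(id24) recv 11: drop; pos3(id89) recv 24: drop; pos4(id58) recv 89: fwd; pos5(id78) recv 58: drop; pos0(id92) recv 78: drop
Round 2: pos2(id24) recv 92: fwd; pos5(id78) recv 89: fwd
Round 3: pos3(id89) recv 92: fwd; pos0(id92) recv 89: drop
Round 4: pos4(id58) recv 92: fwd
Round 5: pos5(id78) recv 92: fwd
Round 6: pos0(id92) recv 92: ELECTED
Message ID 89 originates at pos 3; dropped at pos 0 in round 3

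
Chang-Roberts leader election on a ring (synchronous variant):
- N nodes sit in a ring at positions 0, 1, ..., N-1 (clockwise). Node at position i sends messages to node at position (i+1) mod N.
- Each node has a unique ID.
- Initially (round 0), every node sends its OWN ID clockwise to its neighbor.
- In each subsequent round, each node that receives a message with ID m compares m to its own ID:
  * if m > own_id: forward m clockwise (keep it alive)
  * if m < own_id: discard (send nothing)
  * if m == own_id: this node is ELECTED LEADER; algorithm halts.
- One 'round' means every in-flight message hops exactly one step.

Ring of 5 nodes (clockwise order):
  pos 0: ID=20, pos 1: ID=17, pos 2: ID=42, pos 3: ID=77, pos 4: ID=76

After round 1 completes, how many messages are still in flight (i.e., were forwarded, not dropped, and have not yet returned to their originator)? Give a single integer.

Answer: 3

Derivation:
Round 1: pos1(id17) recv 20: fwd; pos2(id42) recv 17: drop; pos3(id77) recv 42: drop; pos4(id76) recv 77: fwd; pos0(id20) recv 76: fwd
After round 1: 3 messages still in flight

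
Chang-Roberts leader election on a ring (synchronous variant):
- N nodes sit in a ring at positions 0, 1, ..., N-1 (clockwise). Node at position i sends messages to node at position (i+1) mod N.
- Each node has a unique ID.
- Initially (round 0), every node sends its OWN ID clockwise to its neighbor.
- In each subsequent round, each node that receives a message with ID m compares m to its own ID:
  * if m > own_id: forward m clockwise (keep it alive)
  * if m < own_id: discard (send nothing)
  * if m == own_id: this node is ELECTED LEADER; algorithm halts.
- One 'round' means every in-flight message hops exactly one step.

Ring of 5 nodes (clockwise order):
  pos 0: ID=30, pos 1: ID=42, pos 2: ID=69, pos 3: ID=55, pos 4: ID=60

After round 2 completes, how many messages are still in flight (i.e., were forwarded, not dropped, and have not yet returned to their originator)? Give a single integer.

Round 1: pos1(id42) recv 30: drop; pos2(id69) recv 42: drop; pos3(id55) recv 69: fwd; pos4(id60) recv 55: drop; pos0(id30) recv 60: fwd
Round 2: pos4(id60) recv 69: fwd; pos1(id42) recv 60: fwd
After round 2: 2 messages still in flight

Answer: 2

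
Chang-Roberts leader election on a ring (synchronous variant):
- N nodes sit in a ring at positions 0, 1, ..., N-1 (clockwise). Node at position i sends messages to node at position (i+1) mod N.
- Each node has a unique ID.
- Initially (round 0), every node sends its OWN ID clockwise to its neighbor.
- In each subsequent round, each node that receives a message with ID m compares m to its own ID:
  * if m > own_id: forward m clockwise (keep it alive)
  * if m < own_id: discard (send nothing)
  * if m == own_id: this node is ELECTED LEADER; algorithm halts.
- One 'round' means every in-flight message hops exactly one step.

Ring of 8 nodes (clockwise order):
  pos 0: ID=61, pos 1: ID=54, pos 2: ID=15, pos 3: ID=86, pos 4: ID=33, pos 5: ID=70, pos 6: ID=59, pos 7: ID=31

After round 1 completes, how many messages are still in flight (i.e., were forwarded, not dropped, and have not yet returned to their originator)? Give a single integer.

Round 1: pos1(id54) recv 61: fwd; pos2(id15) recv 54: fwd; pos3(id86) recv 15: drop; pos4(id33) recv 86: fwd; pos5(id70) recv 33: drop; pos6(id59) recv 70: fwd; pos7(id31) recv 59: fwd; pos0(id61) recv 31: drop
After round 1: 5 messages still in flight

Answer: 5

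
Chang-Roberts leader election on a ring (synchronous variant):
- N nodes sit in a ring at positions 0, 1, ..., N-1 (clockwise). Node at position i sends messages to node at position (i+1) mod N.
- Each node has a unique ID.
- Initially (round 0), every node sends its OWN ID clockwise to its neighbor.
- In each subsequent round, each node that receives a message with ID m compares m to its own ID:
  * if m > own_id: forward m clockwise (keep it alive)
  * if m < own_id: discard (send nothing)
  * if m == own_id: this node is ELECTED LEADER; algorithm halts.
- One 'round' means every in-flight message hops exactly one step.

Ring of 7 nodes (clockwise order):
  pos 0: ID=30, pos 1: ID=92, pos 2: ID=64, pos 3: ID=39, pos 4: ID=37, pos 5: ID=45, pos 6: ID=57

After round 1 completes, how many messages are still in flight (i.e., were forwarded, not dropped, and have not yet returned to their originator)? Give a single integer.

Answer: 4

Derivation:
Round 1: pos1(id92) recv 30: drop; pos2(id64) recv 92: fwd; pos3(id39) recv 64: fwd; pos4(id37) recv 39: fwd; pos5(id45) recv 37: drop; pos6(id57) recv 45: drop; pos0(id30) recv 57: fwd
After round 1: 4 messages still in flight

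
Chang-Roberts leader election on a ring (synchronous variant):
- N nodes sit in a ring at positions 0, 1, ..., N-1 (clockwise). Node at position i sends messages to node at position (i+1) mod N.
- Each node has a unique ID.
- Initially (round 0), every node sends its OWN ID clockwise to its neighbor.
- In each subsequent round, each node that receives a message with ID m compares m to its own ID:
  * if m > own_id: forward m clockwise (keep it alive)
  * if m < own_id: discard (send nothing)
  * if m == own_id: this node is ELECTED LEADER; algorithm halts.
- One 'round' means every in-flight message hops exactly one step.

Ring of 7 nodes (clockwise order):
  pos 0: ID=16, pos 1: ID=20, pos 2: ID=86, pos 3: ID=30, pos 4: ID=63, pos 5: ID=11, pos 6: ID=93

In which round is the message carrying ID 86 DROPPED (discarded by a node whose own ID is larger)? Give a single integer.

Answer: 4

Derivation:
Round 1: pos1(id20) recv 16: drop; pos2(id86) recv 20: drop; pos3(id30) recv 86: fwd; pos4(id63) recv 30: drop; pos5(id11) recv 63: fwd; pos6(id93) recv 11: drop; pos0(id16) recv 93: fwd
Round 2: pos4(id63) recv 86: fwd; pos6(id93) recv 63: drop; pos1(id20) recv 93: fwd
Round 3: pos5(id11) recv 86: fwd; pos2(id86) recv 93: fwd
Round 4: pos6(id93) recv 86: drop; pos3(id30) recv 93: fwd
Round 5: pos4(id63) recv 93: fwd
Round 6: pos5(id11) recv 93: fwd
Round 7: pos6(id93) recv 93: ELECTED
Message ID 86 originates at pos 2; dropped at pos 6 in round 4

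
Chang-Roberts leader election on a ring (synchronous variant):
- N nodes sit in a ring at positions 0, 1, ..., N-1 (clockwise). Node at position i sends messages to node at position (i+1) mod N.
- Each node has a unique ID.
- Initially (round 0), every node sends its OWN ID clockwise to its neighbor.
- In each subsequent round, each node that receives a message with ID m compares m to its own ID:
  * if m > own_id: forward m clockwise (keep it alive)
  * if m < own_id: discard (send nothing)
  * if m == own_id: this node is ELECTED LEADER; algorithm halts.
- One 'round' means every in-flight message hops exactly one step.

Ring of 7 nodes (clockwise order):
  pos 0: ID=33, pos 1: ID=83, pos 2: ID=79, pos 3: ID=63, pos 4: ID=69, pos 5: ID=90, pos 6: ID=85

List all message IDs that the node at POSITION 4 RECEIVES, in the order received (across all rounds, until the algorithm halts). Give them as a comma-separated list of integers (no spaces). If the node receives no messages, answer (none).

Round 1: pos1(id83) recv 33: drop; pos2(id79) recv 83: fwd; pos3(id63) recv 79: fwd; pos4(id69) recv 63: drop; pos5(id90) recv 69: drop; pos6(id85) recv 90: fwd; pos0(id33) recv 85: fwd
Round 2: pos3(id63) recv 83: fwd; pos4(id69) recv 79: fwd; pos0(id33) recv 90: fwd; pos1(id83) recv 85: fwd
Round 3: pos4(id69) recv 83: fwd; pos5(id90) recv 79: drop; pos1(id83) recv 90: fwd; pos2(id79) recv 85: fwd
Round 4: pos5(id90) recv 83: drop; pos2(id79) recv 90: fwd; pos3(id63) recv 85: fwd
Round 5: pos3(id63) recv 90: fwd; pos4(id69) recv 85: fwd
Round 6: pos4(id69) recv 90: fwd; pos5(id90) recv 85: drop
Round 7: pos5(id90) recv 90: ELECTED

Answer: 63,79,83,85,90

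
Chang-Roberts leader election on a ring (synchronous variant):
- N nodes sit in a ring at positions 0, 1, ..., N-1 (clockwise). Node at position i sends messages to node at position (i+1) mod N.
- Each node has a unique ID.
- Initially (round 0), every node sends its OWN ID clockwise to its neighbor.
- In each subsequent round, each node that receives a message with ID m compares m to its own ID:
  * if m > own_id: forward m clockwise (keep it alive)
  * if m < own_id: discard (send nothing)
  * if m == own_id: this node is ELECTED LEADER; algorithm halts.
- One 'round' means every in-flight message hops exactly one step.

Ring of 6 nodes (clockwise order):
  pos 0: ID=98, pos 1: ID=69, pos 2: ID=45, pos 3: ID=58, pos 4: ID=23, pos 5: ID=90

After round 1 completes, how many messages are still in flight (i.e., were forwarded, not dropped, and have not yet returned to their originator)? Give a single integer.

Round 1: pos1(id69) recv 98: fwd; pos2(id45) recv 69: fwd; pos3(id58) recv 45: drop; pos4(id23) recv 58: fwd; pos5(id90) recv 23: drop; pos0(id98) recv 90: drop
After round 1: 3 messages still in flight

Answer: 3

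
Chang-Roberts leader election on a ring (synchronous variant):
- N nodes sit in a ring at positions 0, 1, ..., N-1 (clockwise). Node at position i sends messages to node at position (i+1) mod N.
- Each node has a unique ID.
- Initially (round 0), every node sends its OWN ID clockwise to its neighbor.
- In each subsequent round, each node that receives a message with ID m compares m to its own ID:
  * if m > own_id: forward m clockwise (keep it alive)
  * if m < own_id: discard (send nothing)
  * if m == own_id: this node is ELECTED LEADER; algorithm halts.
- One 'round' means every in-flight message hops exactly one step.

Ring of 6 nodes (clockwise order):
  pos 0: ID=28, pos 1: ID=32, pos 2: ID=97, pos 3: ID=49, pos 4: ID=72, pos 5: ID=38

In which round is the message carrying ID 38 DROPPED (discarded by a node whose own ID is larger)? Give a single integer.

Round 1: pos1(id32) recv 28: drop; pos2(id97) recv 32: drop; pos3(id49) recv 97: fwd; pos4(id72) recv 49: drop; pos5(id38) recv 72: fwd; pos0(id28) recv 38: fwd
Round 2: pos4(id72) recv 97: fwd; pos0(id28) recv 72: fwd; pos1(id32) recv 38: fwd
Round 3: pos5(id38) recv 97: fwd; pos1(id32) recv 72: fwd; pos2(id97) recv 38: drop
Round 4: pos0(id28) recv 97: fwd; pos2(id97) recv 72: drop
Round 5: pos1(id32) recv 97: fwd
Round 6: pos2(id97) recv 97: ELECTED
Message ID 38 originates at pos 5; dropped at pos 2 in round 3

Answer: 3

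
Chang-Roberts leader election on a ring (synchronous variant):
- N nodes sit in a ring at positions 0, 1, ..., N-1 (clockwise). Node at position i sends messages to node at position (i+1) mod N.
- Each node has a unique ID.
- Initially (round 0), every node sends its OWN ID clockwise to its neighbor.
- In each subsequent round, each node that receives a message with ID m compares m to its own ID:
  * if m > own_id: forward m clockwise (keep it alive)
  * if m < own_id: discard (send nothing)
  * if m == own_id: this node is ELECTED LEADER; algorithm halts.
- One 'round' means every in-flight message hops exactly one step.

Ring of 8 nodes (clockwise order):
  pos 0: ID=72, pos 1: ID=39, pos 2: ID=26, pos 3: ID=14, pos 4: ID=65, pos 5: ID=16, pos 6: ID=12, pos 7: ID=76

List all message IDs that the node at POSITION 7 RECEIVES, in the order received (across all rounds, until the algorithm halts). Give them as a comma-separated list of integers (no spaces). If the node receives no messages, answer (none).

Answer: 12,16,65,72,76

Derivation:
Round 1: pos1(id39) recv 72: fwd; pos2(id26) recv 39: fwd; pos3(id14) recv 26: fwd; pos4(id65) recv 14: drop; pos5(id16) recv 65: fwd; pos6(id12) recv 16: fwd; pos7(id76) recv 12: drop; pos0(id72) recv 76: fwd
Round 2: pos2(id26) recv 72: fwd; pos3(id14) recv 39: fwd; pos4(id65) recv 26: drop; pos6(id12) recv 65: fwd; pos7(id76) recv 16: drop; pos1(id39) recv 76: fwd
Round 3: pos3(id14) recv 72: fwd; pos4(id65) recv 39: drop; pos7(id76) recv 65: drop; pos2(id26) recv 76: fwd
Round 4: pos4(id65) recv 72: fwd; pos3(id14) recv 76: fwd
Round 5: pos5(id16) recv 72: fwd; pos4(id65) recv 76: fwd
Round 6: pos6(id12) recv 72: fwd; pos5(id16) recv 76: fwd
Round 7: pos7(id76) recv 72: drop; pos6(id12) recv 76: fwd
Round 8: pos7(id76) recv 76: ELECTED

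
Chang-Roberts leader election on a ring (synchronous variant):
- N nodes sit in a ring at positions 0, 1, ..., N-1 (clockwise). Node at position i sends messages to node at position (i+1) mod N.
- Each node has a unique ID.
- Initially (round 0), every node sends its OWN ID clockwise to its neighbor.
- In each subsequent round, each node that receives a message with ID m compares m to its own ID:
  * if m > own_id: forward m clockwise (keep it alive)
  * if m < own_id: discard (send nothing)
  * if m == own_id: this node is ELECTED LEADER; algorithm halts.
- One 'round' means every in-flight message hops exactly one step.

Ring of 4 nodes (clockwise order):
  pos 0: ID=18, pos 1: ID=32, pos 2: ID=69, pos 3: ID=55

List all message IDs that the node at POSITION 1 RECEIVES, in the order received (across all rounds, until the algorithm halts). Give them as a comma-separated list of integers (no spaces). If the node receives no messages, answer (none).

Answer: 18,55,69

Derivation:
Round 1: pos1(id32) recv 18: drop; pos2(id69) recv 32: drop; pos3(id55) recv 69: fwd; pos0(id18) recv 55: fwd
Round 2: pos0(id18) recv 69: fwd; pos1(id32) recv 55: fwd
Round 3: pos1(id32) recv 69: fwd; pos2(id69) recv 55: drop
Round 4: pos2(id69) recv 69: ELECTED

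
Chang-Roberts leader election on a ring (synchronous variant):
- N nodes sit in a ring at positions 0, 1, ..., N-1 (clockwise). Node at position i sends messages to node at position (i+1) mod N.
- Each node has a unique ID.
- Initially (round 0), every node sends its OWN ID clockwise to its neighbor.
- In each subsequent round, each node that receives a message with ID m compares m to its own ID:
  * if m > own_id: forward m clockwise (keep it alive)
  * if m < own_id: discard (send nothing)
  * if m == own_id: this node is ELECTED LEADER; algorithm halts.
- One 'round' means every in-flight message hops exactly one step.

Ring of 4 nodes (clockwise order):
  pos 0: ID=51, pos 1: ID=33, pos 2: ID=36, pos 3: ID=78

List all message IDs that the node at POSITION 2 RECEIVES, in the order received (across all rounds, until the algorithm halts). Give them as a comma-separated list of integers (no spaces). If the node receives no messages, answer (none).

Answer: 33,51,78

Derivation:
Round 1: pos1(id33) recv 51: fwd; pos2(id36) recv 33: drop; pos3(id78) recv 36: drop; pos0(id51) recv 78: fwd
Round 2: pos2(id36) recv 51: fwd; pos1(id33) recv 78: fwd
Round 3: pos3(id78) recv 51: drop; pos2(id36) recv 78: fwd
Round 4: pos3(id78) recv 78: ELECTED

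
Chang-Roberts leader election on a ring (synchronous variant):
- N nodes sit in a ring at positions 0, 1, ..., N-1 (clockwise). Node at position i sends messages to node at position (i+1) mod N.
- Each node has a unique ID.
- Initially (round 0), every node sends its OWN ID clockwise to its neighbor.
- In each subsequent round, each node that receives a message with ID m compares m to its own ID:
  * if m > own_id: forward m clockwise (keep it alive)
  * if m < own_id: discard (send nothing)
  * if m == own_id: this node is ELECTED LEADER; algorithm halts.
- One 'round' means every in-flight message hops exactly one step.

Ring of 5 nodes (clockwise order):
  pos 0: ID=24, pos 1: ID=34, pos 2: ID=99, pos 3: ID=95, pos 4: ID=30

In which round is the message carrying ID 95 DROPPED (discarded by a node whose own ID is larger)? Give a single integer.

Round 1: pos1(id34) recv 24: drop; pos2(id99) recv 34: drop; pos3(id95) recv 99: fwd; pos4(id30) recv 95: fwd; pos0(id24) recv 30: fwd
Round 2: pos4(id30) recv 99: fwd; pos0(id24) recv 95: fwd; pos1(id34) recv 30: drop
Round 3: pos0(id24) recv 99: fwd; pos1(id34) recv 95: fwd
Round 4: pos1(id34) recv 99: fwd; pos2(id99) recv 95: drop
Round 5: pos2(id99) recv 99: ELECTED
Message ID 95 originates at pos 3; dropped at pos 2 in round 4

Answer: 4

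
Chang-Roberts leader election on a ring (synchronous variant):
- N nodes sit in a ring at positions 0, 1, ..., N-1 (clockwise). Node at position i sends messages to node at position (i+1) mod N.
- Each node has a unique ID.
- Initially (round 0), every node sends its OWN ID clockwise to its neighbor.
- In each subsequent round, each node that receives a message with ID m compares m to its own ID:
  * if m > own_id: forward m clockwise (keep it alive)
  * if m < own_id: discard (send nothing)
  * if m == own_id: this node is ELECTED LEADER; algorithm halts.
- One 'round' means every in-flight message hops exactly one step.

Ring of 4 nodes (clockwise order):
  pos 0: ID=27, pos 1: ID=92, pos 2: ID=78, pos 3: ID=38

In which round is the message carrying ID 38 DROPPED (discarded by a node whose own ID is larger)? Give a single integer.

Round 1: pos1(id92) recv 27: drop; pos2(id78) recv 92: fwd; pos3(id38) recv 78: fwd; pos0(id27) recv 38: fwd
Round 2: pos3(id38) recv 92: fwd; pos0(id27) recv 78: fwd; pos1(id92) recv 38: drop
Round 3: pos0(id27) recv 92: fwd; pos1(id92) recv 78: drop
Round 4: pos1(id92) recv 92: ELECTED
Message ID 38 originates at pos 3; dropped at pos 1 in round 2

Answer: 2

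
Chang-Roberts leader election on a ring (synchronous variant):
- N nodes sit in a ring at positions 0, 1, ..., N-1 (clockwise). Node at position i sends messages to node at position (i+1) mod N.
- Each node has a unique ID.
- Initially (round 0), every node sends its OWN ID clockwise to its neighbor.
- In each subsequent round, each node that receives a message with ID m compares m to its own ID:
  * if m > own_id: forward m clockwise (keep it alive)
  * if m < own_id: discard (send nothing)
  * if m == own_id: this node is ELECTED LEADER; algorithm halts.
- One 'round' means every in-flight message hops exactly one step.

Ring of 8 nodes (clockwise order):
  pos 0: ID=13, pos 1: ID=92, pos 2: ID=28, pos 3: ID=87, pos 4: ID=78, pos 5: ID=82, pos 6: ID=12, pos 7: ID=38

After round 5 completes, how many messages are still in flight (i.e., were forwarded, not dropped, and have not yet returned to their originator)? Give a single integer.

Answer: 2

Derivation:
Round 1: pos1(id92) recv 13: drop; pos2(id28) recv 92: fwd; pos3(id87) recv 28: drop; pos4(id78) recv 87: fwd; pos5(id82) recv 78: drop; pos6(id12) recv 82: fwd; pos7(id38) recv 12: drop; pos0(id13) recv 38: fwd
Round 2: pos3(id87) recv 92: fwd; pos5(id82) recv 87: fwd; pos7(id38) recv 82: fwd; pos1(id92) recv 38: drop
Round 3: pos4(id78) recv 92: fwd; pos6(id12) recv 87: fwd; pos0(id13) recv 82: fwd
Round 4: pos5(id82) recv 92: fwd; pos7(id38) recv 87: fwd; pos1(id92) recv 82: drop
Round 5: pos6(id12) recv 92: fwd; pos0(id13) recv 87: fwd
After round 5: 2 messages still in flight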